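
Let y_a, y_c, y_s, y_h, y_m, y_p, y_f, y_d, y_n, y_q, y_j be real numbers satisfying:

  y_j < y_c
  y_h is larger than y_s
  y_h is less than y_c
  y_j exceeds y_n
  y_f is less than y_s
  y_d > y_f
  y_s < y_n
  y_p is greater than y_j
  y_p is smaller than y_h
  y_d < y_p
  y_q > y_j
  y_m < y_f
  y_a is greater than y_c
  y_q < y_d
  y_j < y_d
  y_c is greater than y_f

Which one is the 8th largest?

Piecing the relations together gives one ordering: y_m < y_f < y_s < y_n < y_j < y_q < y_d < y_p < y_h < y_c < y_a.
The 8th largest is y_n.

y_n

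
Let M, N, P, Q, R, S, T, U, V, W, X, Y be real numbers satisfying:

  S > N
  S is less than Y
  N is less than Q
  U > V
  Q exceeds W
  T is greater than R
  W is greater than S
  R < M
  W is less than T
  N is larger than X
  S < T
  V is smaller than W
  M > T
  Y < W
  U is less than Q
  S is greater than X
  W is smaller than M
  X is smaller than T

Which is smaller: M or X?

Link the given pairs in sequence: X < N; N < S; S < Y; Y < W; W < T; T < M.
Together: X < N < S < Y < W < T < M.
So X < M; X is the smaller of the two.

X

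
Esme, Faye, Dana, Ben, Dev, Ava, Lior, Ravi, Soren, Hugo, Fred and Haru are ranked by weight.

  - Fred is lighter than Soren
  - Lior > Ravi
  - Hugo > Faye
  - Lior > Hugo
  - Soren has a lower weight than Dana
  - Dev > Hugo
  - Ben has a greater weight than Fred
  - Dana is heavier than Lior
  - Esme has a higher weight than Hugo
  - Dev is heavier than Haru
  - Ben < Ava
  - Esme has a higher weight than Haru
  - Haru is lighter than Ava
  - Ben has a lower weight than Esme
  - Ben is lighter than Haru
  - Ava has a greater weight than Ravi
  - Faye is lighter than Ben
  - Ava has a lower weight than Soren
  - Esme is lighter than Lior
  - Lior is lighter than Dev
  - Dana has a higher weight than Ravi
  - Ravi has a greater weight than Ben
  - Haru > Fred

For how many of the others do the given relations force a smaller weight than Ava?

5

The elements the relations force below Ava are Fred, Faye, Ben, Haru, Ravi — no chain reaches any other.
That is 5.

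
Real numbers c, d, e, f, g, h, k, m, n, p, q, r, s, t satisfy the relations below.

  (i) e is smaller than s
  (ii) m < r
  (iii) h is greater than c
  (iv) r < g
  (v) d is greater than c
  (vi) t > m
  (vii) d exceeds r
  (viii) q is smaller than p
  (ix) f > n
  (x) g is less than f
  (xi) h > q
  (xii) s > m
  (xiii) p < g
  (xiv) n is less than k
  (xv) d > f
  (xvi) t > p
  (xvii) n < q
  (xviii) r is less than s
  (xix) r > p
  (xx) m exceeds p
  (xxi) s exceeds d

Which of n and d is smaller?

n

n < q and q < p give n < p.
Then p < m extends the chain to m.
Then m < r extends the chain to r.
With r < g: n < q < p < m < r < g.
With g < f: n < q < p < m < r < g < f.
Then f < d extends the chain to d.
So n < d; n is the smaller of the two.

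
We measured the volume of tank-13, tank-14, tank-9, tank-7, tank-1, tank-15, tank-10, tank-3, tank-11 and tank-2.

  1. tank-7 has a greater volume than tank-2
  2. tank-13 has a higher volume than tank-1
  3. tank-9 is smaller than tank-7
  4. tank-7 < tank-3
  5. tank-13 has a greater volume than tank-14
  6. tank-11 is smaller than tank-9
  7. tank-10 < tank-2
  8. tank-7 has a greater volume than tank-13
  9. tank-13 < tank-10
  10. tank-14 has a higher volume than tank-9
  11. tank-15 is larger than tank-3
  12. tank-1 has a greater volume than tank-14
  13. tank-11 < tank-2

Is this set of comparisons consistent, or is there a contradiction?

consistent

The single ordering tank-11 < tank-9 < tank-14 < tank-1 < tank-13 < tank-10 < tank-2 < tank-7 < tank-3 < tank-15 satisfies every listed relation, so no contradiction arises.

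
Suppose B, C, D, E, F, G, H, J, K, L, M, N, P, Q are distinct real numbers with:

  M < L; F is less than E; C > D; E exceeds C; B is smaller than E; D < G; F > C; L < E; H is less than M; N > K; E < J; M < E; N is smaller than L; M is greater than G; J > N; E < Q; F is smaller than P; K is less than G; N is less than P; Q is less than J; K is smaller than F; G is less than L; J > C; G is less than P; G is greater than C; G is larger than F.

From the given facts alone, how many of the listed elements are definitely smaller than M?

The elements the relations force below M are K, D, C, F, G, H — no chain reaches any other.
That is 6.

6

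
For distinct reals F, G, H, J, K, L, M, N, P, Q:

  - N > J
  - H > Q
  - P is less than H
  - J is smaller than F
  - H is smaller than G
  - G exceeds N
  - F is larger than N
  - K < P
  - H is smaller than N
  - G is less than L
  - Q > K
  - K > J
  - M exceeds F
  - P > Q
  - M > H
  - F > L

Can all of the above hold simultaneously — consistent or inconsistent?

consistent

The single ordering J < K < Q < P < H < N < G < L < F < M satisfies every listed relation, so no contradiction arises.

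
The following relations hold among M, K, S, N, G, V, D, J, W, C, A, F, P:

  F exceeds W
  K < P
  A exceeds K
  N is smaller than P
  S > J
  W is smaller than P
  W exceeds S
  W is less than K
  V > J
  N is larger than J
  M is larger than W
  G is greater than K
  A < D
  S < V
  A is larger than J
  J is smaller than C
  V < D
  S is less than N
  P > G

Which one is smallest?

J

Chaining upward from J: directly above it, S, N, C, A, V; then W, P, D; then K, F, M; then G.
That covers every other element, and nothing is given below J, so J is the smallest.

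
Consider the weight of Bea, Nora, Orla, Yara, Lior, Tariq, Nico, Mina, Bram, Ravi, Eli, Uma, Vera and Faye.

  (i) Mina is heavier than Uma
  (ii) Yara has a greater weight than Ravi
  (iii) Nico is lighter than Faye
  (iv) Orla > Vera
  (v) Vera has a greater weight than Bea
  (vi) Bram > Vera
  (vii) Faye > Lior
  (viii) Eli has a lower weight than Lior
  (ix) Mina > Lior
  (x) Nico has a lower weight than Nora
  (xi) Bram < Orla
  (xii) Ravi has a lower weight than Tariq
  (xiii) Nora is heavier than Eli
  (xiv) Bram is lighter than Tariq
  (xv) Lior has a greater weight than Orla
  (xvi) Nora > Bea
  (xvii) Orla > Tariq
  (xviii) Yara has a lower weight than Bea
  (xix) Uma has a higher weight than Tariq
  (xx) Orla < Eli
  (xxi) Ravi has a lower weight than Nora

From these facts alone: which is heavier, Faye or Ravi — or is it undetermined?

Faye

Ravi < Yara and Yara < Bea give Ravi < Bea.
Then Bea < Vera extends the chain to Vera.
With Vera < Bram: Ravi < Yara < Bea < Vera < Bram.
Then Bram < Tariq extends the chain to Tariq.
Then Tariq < Orla extends the chain to Orla.
With Orla < Eli: Ravi < Yara < Bea < Vera < Bram < Tariq < Orla < Eli.
With Eli < Lior: Ravi < Yara < Bea < Vera < Bram < Tariq < Orla < Eli < Lior.
With Lior < Faye: Ravi < Yara < Bea < Vera < Bram < Tariq < Orla < Eli < Lior < Faye.
So Faye is heavier.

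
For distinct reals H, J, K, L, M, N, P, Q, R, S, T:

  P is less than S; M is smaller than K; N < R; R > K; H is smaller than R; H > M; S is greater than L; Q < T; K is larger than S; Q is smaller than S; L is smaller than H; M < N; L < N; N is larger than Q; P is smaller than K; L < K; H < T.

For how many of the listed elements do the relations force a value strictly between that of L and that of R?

Chaining upward from L reaches: H, S, K, T, N.
Chaining downward from R reaches: P, Q, M, H, S, K, N.
Strictly between L and R are those in both lists: H, S, K, N — 4 elements.

4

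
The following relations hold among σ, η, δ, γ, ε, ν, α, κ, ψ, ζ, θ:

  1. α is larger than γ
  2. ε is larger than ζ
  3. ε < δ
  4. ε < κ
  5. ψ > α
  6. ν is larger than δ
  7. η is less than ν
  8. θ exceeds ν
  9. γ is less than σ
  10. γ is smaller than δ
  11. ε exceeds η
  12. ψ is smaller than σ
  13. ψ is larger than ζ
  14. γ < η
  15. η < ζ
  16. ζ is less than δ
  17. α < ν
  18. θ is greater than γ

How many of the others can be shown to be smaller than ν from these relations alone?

6

Directly below ν: η, α, δ.
One step further: γ, ζ, ε (6 so far).
Nothing else is reachable below ν; 6 in all.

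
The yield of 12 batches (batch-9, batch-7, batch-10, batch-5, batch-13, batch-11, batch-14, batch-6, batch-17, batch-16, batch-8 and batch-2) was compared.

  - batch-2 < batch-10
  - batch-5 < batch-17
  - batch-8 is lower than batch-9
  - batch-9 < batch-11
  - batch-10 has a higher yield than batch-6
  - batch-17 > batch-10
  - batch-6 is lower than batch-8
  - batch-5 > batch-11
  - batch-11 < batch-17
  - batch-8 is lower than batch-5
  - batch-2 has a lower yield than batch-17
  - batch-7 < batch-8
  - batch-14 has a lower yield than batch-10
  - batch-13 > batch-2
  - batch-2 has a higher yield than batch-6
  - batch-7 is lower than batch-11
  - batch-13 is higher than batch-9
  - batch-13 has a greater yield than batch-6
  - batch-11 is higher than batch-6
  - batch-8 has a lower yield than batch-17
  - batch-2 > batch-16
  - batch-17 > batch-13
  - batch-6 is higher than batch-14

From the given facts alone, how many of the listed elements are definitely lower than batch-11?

5

From batch-11 the given relations immediately reach batch-7, batch-6, batch-9.
From those, batch-14, batch-8 — 5 in total.
Nothing else is reachable below batch-11; 5 in all.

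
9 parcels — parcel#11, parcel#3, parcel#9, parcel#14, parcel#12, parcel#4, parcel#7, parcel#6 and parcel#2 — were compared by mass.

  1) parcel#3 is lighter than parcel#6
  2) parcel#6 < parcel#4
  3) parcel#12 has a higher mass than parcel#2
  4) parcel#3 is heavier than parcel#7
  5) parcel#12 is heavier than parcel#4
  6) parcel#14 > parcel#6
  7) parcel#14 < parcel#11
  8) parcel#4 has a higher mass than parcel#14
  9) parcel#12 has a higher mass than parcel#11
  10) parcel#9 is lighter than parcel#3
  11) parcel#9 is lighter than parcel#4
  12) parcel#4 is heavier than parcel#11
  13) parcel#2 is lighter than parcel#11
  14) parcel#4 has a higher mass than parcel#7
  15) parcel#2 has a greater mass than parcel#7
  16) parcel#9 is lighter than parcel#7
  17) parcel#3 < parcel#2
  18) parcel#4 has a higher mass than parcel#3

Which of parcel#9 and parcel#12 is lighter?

parcel#9 < parcel#7 and parcel#7 < parcel#3 give parcel#9 < parcel#3.
Then parcel#3 < parcel#6 extends the chain to parcel#6.
Then parcel#6 < parcel#14 extends the chain to parcel#14.
With parcel#14 < parcel#11: parcel#9 < parcel#7 < parcel#3 < parcel#6 < parcel#14 < parcel#11.
Then parcel#11 < parcel#4 extends the chain to parcel#4.
With parcel#4 < parcel#12: parcel#9 < parcel#7 < parcel#3 < parcel#6 < parcel#14 < parcel#11 < parcel#4 < parcel#12.
So parcel#9 < parcel#12; parcel#9 is the lighter of the two.

parcel#9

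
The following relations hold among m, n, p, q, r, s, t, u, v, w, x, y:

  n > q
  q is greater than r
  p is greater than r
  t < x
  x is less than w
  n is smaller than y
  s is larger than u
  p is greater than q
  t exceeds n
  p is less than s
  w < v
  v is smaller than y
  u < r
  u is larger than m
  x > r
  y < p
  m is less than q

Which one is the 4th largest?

The consecutive relations fix a unique order: m < u < r < q < n < t < x < w < v < y < p < s.
Counting 4 from the largest end gives v.

v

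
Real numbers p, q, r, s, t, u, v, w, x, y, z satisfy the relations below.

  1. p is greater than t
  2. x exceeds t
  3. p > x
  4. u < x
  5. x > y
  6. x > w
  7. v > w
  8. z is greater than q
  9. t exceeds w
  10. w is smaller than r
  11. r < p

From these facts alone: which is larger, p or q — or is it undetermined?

undetermined

Following every chain through q: above q we get z.
p is not reached, and no chain runs the other way from p to q.
So the given relations leave the order of q and p undetermined.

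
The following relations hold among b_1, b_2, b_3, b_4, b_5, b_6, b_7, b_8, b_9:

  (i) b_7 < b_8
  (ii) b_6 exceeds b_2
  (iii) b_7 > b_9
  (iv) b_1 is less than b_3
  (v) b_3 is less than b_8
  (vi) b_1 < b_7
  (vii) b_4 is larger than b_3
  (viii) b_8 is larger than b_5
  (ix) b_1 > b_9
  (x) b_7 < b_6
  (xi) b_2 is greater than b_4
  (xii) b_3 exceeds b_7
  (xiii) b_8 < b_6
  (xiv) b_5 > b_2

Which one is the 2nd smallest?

The consecutive relations fix a unique order: b_9 < b_1 < b_7 < b_3 < b_4 < b_2 < b_5 < b_8 < b_6.
Counting 2 from the smallest end gives b_1.

b_1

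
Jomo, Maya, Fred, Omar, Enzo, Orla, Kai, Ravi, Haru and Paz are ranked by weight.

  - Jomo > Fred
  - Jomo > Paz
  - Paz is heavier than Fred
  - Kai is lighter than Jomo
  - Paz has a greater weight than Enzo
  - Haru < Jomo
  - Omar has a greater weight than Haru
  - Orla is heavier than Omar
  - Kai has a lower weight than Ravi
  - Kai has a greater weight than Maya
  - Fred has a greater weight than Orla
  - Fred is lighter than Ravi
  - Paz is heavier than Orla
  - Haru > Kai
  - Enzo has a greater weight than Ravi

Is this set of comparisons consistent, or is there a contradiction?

The single ordering Maya < Kai < Haru < Omar < Orla < Fred < Ravi < Enzo < Paz < Jomo satisfies every listed relation, so no contradiction arises.

consistent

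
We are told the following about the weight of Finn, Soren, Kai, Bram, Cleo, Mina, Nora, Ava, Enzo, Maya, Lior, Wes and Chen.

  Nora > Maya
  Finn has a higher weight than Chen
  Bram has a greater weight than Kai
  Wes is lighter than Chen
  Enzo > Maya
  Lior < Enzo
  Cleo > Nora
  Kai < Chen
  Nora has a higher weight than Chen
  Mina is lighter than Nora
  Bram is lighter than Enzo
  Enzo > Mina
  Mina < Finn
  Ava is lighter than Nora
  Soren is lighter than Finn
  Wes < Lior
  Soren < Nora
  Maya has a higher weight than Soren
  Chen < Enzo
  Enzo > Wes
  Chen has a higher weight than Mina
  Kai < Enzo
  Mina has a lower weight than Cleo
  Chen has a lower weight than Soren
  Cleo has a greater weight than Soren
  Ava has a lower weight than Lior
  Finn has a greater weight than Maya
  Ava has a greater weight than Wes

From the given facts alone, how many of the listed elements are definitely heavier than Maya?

From Maya the given relations immediately reach Enzo, Finn, Nora.
From those, Cleo — 4 in total.
Nothing else is reachable above Maya; 4 in all.

4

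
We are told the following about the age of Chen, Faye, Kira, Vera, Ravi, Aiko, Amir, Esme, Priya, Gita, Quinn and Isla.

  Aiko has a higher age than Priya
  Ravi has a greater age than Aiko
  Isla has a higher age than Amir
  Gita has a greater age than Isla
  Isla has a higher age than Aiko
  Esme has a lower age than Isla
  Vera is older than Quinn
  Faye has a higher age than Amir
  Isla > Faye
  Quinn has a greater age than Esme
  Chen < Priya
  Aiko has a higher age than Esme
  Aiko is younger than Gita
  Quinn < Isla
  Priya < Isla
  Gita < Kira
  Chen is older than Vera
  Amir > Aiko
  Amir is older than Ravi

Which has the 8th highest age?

Piecing the relations together gives one ordering: Esme < Quinn < Vera < Chen < Priya < Aiko < Ravi < Amir < Faye < Isla < Gita < Kira.
The 8th largest is Priya.

Priya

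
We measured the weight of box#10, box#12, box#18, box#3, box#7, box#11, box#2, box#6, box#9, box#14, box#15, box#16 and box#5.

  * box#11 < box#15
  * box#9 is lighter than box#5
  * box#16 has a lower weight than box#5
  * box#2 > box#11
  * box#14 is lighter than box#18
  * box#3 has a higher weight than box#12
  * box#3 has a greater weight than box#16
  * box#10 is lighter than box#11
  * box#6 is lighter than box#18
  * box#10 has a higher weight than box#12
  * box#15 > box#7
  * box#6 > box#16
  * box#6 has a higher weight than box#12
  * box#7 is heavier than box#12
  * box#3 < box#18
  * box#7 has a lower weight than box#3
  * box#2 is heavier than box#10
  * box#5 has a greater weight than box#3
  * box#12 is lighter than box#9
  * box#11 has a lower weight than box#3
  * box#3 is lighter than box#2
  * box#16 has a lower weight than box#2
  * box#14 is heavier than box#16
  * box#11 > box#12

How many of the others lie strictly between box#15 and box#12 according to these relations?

3

Chaining upward from box#12 reaches: box#10, box#6, box#7, box#11, box#9, box#3, box#2, box#5, box#18.
Chaining downward from box#15 reaches: box#10, box#7, box#11.
Strictly between box#12 and box#15 are those in both lists: box#10, box#7, box#11 — 3 elements.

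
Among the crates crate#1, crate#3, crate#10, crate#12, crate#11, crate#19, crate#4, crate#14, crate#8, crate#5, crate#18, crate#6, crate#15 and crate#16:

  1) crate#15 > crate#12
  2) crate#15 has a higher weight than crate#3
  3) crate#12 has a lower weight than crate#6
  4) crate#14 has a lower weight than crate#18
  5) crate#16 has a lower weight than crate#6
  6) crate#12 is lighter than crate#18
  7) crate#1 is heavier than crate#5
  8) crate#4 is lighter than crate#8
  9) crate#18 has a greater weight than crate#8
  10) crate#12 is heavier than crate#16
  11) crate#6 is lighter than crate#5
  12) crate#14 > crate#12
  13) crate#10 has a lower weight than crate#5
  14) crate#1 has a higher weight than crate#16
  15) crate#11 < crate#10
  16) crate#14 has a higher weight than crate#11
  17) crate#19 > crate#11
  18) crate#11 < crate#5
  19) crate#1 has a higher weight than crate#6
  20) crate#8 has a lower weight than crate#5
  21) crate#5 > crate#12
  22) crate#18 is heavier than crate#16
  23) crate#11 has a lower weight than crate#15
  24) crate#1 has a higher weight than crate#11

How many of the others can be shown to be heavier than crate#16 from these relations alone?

7

Directly above crate#16: crate#12, crate#6, crate#18, crate#1.
One step further: crate#14, crate#5, crate#15 (7 so far).
Nothing else is reachable above crate#16; 7 in all.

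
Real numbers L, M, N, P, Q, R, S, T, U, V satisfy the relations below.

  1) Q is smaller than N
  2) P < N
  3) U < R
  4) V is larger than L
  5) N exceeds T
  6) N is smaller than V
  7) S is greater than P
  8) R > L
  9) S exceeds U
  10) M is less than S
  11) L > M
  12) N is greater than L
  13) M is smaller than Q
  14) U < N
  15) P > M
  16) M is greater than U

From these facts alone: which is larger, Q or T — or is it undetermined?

Following every chain through Q: above Q we get N, V; below Q we get U, M.
T is not reached, and no chain runs the other way from T to Q.
So the given relations leave the order of Q and T undetermined.

undetermined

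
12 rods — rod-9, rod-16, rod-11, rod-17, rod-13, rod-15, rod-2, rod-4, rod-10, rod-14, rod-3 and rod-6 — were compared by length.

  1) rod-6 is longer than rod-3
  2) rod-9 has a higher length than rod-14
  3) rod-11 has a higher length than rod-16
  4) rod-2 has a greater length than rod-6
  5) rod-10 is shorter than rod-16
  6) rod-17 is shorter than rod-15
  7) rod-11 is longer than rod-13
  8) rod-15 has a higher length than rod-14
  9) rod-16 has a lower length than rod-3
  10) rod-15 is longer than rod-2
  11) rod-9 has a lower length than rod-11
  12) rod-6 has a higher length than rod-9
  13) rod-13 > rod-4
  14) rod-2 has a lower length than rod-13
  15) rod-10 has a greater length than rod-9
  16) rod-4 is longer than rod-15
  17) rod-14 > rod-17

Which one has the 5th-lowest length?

rod-16

The consecutive relations fix a unique order: rod-17 < rod-14 < rod-9 < rod-10 < rod-16 < rod-3 < rod-6 < rod-2 < rod-15 < rod-4 < rod-13 < rod-11.
Counting 5 from the smallest end gives rod-16.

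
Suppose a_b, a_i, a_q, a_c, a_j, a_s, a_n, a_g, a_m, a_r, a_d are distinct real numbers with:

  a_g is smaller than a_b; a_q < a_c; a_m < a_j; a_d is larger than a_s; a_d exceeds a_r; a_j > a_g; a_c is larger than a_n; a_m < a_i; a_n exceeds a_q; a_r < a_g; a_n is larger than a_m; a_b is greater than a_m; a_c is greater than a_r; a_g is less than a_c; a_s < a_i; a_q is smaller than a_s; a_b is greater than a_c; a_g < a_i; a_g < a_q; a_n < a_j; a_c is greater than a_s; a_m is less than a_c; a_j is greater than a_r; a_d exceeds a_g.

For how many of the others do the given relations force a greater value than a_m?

The elements the relations force above a_m are a_n, a_j, a_i, a_c, a_b — no chain reaches any other.
That is 5.

5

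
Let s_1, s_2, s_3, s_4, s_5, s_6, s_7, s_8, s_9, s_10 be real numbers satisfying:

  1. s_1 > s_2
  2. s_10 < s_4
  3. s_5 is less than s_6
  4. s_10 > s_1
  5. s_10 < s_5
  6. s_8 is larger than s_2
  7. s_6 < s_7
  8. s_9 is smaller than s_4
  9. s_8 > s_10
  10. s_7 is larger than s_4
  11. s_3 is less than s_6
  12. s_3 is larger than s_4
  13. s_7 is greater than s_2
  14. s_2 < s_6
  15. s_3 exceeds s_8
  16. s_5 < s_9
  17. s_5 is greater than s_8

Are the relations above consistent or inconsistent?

The single ordering s_2 < s_1 < s_10 < s_8 < s_5 < s_9 < s_4 < s_3 < s_6 < s_7 satisfies every listed relation, so no contradiction arises.

consistent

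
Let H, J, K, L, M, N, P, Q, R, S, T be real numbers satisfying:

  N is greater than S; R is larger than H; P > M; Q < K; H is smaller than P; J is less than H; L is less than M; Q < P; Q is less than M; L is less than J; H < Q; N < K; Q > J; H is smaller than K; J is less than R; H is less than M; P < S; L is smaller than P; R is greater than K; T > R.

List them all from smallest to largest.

L < J < H < Q < M < P < S < N < K < R < T

Each adjacent pair is fixed by a given relation: L < J; J < H; H < Q; Q < M; M < P; P < S; S < N; N < K; K < R; R < T. Chaining them end to end gives the full order.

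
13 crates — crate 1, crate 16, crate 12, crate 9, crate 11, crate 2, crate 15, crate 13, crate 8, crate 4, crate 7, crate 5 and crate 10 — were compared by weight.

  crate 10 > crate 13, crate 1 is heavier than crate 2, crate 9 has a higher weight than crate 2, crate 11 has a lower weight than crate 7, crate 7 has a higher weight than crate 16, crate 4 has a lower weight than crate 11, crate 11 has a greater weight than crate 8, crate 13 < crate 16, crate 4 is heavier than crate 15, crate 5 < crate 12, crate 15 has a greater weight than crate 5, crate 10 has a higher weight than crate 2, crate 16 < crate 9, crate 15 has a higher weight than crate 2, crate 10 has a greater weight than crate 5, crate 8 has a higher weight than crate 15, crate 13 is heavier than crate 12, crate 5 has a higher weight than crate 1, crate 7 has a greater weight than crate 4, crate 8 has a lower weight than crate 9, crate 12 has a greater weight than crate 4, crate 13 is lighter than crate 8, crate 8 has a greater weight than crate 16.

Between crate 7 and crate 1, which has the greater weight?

crate 7

Link the given pairs in sequence: crate 1 < crate 5; crate 5 < crate 15; crate 15 < crate 4; crate 4 < crate 12; crate 12 < crate 13; crate 13 < crate 16; crate 16 < crate 8; crate 8 < crate 11; crate 11 < crate 7.
Chaining these gives crate 1 < crate 5 < crate 15 < crate 4 < crate 12 < crate 13 < crate 16 < crate 8 < crate 11 < crate 7.
So crate 1 < crate 7; crate 7 is the heavier of the two.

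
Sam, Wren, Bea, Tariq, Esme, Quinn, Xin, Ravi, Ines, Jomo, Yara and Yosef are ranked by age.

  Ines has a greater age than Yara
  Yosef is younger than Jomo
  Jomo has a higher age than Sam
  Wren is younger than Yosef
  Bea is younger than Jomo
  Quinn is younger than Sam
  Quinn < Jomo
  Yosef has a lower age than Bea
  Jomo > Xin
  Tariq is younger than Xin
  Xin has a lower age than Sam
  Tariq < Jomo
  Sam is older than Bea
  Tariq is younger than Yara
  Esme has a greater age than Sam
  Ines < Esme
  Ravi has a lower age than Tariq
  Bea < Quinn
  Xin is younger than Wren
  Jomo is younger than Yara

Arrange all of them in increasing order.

The consecutive links are each given: Ravi < Tariq; Tariq < Xin; Xin < Wren; Wren < Yosef; Yosef < Bea; Bea < Quinn; Quinn < Sam; Sam < Jomo; Jomo < Yara; Yara < Ines; Ines < Esme.

Ravi < Tariq < Xin < Wren < Yosef < Bea < Quinn < Sam < Jomo < Yara < Ines < Esme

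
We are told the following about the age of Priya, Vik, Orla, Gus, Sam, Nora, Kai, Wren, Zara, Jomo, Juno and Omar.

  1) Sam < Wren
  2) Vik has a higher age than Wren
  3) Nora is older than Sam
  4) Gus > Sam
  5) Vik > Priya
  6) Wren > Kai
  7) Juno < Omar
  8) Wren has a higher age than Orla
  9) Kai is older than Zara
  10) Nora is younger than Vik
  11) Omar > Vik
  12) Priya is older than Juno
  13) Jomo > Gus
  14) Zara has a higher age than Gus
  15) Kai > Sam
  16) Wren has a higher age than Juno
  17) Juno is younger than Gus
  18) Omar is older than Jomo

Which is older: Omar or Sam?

Omar

Link the given pairs in sequence: Sam < Gus; Gus < Zara; Zara < Kai; Kai < Wren; Wren < Vik; Vik < Omar.
Chaining these gives Sam < Gus < Zara < Kai < Wren < Vik < Omar.
So Sam < Omar; Omar is the older of the two.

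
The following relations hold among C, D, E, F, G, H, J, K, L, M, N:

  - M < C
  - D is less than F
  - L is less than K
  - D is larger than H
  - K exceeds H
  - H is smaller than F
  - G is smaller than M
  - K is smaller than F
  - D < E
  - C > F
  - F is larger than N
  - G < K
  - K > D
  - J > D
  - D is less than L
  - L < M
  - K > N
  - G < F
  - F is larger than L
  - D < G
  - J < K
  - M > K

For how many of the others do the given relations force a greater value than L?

4

From L the given relations immediately reach K, F, M.
From those, C — 4 in total.
No other element is forced above L by the given relations, so the count is 4.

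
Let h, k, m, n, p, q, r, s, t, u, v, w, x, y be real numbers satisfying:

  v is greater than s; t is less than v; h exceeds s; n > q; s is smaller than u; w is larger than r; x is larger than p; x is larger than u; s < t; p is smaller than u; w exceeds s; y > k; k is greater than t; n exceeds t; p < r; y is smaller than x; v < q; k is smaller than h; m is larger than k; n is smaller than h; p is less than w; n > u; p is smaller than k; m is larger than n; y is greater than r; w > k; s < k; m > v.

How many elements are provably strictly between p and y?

Chaining upward from p reaches: u, r, k, n, m, w, h, x.
Chaining downward from y reaches: s, t, r, k.
Strictly between p and y are those in both lists: r, k — 2 elements.

2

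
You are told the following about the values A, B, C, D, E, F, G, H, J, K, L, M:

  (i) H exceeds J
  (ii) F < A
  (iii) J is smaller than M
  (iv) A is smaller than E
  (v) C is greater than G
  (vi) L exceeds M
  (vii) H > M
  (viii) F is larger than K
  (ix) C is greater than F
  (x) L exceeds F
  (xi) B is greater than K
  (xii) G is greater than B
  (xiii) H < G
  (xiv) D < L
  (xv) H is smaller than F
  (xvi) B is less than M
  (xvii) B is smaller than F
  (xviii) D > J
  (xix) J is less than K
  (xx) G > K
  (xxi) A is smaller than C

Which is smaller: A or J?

J < K and K < B give J < B.
With B < M: J < K < B < M.
With M < H: J < K < B < M < H.
Then H < F extends the chain to F.
Then F < A extends the chain to A.
So J < A; J is the smaller of the two.

J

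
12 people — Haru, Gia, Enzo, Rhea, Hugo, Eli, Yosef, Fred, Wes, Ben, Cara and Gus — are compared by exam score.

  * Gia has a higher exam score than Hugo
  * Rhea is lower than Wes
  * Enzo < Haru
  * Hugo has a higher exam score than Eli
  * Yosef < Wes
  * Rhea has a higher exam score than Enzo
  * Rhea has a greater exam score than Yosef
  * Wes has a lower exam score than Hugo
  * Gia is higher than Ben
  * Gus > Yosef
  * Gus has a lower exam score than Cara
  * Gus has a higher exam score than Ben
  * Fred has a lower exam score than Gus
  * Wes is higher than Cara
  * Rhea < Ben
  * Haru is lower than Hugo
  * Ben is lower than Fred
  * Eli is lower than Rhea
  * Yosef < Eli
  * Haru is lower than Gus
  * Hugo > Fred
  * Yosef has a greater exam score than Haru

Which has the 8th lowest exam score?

Piecing the relations together gives one ordering: Enzo < Haru < Yosef < Eli < Rhea < Ben < Fred < Gus < Cara < Wes < Hugo < Gia.
Counting 8 from the smallest end gives Gus.

Gus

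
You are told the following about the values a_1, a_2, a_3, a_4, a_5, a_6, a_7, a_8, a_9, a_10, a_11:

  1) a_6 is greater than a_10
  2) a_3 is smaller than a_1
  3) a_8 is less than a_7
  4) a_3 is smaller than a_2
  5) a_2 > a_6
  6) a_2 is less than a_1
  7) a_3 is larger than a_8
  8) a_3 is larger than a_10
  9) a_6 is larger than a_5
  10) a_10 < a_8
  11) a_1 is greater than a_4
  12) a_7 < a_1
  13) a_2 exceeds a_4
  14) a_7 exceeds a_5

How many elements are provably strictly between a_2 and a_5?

Chaining upward from a_5 reaches: a_7, a_6, a_1.
Chaining downward from a_2 reaches: a_10, a_8, a_4, a_6, a_3.
Strictly between a_5 and a_2 are those in both lists: a_6 — 1 element.

1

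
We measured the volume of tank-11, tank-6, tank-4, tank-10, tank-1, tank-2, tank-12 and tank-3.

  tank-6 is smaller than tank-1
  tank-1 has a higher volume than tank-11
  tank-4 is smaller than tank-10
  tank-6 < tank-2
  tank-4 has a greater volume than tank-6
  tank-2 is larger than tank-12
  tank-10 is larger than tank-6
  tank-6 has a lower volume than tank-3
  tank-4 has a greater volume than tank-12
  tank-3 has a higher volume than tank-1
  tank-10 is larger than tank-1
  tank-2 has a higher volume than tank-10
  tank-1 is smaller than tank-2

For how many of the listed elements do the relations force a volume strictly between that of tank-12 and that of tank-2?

2

Chaining upward from tank-12 reaches: tank-4, tank-10.
Chaining downward from tank-2 reaches: tank-6, tank-11, tank-1, tank-4, tank-10.
Strictly between tank-12 and tank-2 are those in both lists: tank-4, tank-10 — 2 elements.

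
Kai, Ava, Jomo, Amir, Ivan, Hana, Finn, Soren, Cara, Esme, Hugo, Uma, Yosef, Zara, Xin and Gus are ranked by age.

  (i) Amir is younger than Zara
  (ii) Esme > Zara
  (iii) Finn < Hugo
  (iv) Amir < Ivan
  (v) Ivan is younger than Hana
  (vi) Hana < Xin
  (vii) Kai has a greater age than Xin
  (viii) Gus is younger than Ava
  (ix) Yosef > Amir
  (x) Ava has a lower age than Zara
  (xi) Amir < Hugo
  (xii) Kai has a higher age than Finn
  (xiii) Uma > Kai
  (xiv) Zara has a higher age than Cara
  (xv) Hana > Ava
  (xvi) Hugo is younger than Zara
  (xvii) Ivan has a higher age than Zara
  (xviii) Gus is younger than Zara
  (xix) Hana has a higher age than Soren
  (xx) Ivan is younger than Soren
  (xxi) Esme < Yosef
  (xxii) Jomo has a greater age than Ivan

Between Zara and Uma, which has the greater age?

Following the relations from Zara: Zara < Ivan < Soren < Hana < Xin < Kai < Uma.
So Zara < Uma; Uma is the older of the two.

Uma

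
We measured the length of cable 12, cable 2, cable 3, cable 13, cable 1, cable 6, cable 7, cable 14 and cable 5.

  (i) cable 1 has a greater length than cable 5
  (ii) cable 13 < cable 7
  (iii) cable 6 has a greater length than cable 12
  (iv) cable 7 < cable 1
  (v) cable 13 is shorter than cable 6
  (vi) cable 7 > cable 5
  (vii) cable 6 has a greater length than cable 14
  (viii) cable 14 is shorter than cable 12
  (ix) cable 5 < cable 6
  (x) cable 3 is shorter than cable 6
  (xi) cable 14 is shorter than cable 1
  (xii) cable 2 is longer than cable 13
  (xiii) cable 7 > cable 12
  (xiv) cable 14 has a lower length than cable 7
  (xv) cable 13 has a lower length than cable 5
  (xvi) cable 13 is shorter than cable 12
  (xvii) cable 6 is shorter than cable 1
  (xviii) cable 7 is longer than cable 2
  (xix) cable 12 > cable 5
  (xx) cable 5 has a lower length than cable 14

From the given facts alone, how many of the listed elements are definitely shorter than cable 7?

5

Directly below cable 7: cable 13, cable 2, cable 5, cable 14, cable 12.
No other element is forced below cable 7 by the given relations, so the count is 5.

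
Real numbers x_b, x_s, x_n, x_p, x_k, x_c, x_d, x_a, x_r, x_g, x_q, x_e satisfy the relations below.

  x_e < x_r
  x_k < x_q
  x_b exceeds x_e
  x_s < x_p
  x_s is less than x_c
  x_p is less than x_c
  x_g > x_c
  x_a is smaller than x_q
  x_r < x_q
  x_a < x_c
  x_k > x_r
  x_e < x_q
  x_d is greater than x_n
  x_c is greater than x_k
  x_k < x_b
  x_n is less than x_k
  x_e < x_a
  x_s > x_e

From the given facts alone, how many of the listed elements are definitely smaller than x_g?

8

From x_g the given relations immediately reach x_c.
From those, x_a, x_k, x_s, x_p — 5 in total.
From those, x_n, x_e, x_r — 8 in total.
No other element is forced below x_g by the given relations, so the count is 8.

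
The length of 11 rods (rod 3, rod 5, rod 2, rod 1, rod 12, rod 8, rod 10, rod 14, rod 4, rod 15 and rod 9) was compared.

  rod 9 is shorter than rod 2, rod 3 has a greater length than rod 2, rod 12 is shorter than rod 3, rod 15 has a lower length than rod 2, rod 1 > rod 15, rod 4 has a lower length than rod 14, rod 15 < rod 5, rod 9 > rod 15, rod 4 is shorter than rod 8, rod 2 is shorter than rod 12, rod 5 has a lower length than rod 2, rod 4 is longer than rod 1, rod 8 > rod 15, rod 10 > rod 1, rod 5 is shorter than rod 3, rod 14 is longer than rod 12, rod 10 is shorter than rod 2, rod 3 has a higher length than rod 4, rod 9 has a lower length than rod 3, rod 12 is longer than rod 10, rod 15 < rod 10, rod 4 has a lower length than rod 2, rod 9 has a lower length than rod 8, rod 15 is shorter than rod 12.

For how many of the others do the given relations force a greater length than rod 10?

4

From rod 10 the given relations immediately reach rod 2, rod 12.
From those, rod 14, rod 3 — 4 in total.
Nothing else is reachable above rod 10; 4 in all.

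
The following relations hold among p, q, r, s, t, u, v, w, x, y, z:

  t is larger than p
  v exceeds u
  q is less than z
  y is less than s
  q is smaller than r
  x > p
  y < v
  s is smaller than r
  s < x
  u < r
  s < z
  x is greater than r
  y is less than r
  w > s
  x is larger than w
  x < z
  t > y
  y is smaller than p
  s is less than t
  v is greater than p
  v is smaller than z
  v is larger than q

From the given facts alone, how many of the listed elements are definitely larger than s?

5

The elements the relations force above s are t, w, r, x, z — no chain reaches any other.
That is 5.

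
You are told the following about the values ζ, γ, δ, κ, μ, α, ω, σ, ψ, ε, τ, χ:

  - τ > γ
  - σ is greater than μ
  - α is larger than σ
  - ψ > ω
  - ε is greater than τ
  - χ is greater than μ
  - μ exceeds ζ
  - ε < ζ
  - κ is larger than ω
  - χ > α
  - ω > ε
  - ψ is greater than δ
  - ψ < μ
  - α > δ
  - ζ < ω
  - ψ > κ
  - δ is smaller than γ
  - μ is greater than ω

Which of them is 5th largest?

Chaining the given pairs: δ < γ < τ < ε < ζ < ω < κ < ψ < μ < σ < α < χ.
The 5th largest is ψ.

ψ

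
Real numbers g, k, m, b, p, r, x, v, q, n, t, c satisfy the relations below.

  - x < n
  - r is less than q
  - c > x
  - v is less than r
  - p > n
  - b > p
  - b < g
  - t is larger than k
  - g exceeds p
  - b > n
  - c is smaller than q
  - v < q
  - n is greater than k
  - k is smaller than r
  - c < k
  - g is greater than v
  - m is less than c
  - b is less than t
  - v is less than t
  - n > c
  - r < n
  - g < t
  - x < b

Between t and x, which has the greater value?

x < c and c < k give x < k.
With k < r: x < c < k < r.
With r < n: x < c < k < r < n.
With n < p: x < c < k < r < n < p.
Then p < b extends the chain to b.
Then b < g extends the chain to g.
With g < t: x < c < k < r < n < p < b < g < t.
So x < t; t is the larger of the two.

t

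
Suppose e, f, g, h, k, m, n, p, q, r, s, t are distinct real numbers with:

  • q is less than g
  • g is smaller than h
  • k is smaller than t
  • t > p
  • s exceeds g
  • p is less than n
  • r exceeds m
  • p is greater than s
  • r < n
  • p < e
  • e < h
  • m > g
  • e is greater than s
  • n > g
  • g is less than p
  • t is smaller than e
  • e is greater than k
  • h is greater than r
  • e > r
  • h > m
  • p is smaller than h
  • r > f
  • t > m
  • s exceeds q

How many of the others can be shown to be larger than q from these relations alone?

From q the given relations immediately reach g, s.
From those, m, p, e, h, n — 7 in total.
From those, r, t — 9 in total.
No other element is forced above q by the given relations, so the count is 9.

9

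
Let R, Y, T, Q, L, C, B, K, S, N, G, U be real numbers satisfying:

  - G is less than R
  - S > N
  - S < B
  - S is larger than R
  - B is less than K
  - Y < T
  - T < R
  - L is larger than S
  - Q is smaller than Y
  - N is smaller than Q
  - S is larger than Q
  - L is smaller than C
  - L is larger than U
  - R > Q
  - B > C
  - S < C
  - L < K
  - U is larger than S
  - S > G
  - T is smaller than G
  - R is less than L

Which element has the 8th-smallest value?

The consecutive relations fix a unique order: N < Q < Y < T < G < R < S < U < L < C < B < K.
Counting 8 from the smallest end gives U.

U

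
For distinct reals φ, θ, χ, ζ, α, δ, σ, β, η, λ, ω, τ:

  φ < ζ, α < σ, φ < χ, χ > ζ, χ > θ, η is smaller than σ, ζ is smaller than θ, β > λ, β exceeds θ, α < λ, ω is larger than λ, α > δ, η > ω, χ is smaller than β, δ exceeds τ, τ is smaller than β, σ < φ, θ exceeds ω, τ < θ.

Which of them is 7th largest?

η

Chaining the given pairs: τ < δ < α < λ < ω < η < σ < φ < ζ < θ < χ < β.
Counting 7 from the largest end gives η.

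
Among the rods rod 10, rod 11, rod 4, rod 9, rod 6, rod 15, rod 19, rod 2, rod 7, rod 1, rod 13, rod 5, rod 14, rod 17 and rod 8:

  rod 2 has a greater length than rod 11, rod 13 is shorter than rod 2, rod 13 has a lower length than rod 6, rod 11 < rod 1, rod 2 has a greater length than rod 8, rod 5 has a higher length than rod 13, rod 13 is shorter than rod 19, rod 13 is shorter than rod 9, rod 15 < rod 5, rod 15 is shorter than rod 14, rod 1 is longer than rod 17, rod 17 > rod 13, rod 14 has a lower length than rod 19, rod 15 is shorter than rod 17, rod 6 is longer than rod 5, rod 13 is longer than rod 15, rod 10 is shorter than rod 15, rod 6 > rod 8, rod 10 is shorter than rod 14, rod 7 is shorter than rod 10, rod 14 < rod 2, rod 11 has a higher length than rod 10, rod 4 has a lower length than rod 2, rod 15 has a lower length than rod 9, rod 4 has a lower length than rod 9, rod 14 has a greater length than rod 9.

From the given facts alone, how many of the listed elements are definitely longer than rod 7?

The elements the relations force above rod 7 are rod 10, rod 11, rod 15, rod 13, rod 9, rod 5, rod 17, rod 14, rod 19, rod 1, rod 2, rod 6 — no chain reaches any other.
That is 12.

12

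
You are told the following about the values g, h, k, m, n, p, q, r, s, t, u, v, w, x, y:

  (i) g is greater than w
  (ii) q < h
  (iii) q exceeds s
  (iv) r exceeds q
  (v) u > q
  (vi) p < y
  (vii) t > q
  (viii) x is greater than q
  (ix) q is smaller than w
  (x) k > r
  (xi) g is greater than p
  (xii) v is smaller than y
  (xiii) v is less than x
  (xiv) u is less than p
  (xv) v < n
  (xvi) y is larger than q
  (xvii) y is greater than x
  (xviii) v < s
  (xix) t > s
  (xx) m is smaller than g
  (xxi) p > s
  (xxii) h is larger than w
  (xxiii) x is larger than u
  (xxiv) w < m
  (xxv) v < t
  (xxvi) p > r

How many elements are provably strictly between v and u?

2

Chaining upward from v reaches: s, q, w, n, t, r, k, p, x, h, m, y, g.
Chaining downward from u reaches: s, q.
Strictly between v and u are those in both lists: s, q — 2 elements.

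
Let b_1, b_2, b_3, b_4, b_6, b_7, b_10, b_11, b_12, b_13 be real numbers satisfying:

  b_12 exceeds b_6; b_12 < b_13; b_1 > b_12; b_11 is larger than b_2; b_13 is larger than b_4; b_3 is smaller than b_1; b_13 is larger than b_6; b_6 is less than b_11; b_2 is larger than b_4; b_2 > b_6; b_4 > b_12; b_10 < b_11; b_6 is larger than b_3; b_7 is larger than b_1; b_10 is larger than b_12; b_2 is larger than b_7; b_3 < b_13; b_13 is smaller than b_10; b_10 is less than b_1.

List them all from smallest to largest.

The consecutive links are each given: b_3 < b_6; b_6 < b_12; b_12 < b_4; b_4 < b_13; b_13 < b_10; b_10 < b_1; b_1 < b_7; b_7 < b_2; b_2 < b_11.

b_3 < b_6 < b_12 < b_4 < b_13 < b_10 < b_1 < b_7 < b_2 < b_11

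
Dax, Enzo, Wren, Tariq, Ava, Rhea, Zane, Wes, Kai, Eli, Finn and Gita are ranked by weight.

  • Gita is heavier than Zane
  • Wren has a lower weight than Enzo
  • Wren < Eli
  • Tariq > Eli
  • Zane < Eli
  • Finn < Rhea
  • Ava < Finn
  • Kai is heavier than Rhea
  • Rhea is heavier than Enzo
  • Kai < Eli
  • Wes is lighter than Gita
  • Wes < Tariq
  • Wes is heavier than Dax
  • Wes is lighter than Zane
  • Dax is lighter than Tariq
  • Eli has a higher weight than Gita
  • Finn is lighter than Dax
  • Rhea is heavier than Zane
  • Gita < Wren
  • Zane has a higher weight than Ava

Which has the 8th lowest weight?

Enzo

The consecutive relations fix a unique order: Ava < Finn < Dax < Wes < Zane < Gita < Wren < Enzo < Rhea < Kai < Eli < Tariq.
The 8th smallest is Enzo.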